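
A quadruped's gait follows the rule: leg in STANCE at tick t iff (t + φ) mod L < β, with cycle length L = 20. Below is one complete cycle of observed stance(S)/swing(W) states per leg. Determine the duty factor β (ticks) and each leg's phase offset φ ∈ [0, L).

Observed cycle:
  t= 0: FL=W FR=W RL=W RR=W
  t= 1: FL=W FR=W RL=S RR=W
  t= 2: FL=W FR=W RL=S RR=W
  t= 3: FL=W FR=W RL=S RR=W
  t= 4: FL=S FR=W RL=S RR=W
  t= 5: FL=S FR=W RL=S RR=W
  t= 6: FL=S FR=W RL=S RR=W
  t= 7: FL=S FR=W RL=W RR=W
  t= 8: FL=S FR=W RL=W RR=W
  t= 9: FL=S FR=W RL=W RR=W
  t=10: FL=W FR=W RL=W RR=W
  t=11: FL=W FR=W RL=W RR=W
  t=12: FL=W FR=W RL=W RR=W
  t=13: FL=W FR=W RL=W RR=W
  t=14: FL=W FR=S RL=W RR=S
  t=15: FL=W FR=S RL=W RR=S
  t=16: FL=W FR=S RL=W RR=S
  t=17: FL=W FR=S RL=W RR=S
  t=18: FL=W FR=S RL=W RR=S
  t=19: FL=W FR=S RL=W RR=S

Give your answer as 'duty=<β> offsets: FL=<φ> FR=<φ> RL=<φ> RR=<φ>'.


duty β = stance ticks per leg = 6
FL: stance ticks = 6; W→S at t=4 → φ=16
FR: stance ticks = 6; W→S at t=14 → φ=6
RL: stance ticks = 6; W→S at t=1 → φ=19
RR: stance ticks = 6; W→S at t=14 → φ=6

duty=6 offsets: FL=16 FR=6 RL=19 RR=6


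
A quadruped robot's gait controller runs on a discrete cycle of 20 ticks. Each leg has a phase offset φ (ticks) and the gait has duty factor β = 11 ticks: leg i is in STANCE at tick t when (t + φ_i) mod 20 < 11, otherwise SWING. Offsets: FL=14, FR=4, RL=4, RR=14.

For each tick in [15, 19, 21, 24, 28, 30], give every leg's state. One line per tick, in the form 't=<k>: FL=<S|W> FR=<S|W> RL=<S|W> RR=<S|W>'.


t=15: phase=(9,19,19,9) vs β=11 → FL=S FR=W RL=W RR=S
t=19: phase=(13,3,3,13) vs β=11 → FL=W FR=S RL=S RR=W
t=21: phase=(15,5,5,15) vs β=11 → FL=W FR=S RL=S RR=W
t=24: phase=(18,8,8,18) vs β=11 → FL=W FR=S RL=S RR=W
t=28: phase=(2,12,12,2) vs β=11 → FL=S FR=W RL=W RR=S
t=30: phase=(4,14,14,4) vs β=11 → FL=S FR=W RL=W RR=S

t=15: FL=S FR=W RL=W RR=S
t=19: FL=W FR=S RL=S RR=W
t=21: FL=W FR=S RL=S RR=W
t=24: FL=W FR=S RL=S RR=W
t=28: FL=S FR=W RL=W RR=S
t=30: FL=S FR=W RL=W RR=S


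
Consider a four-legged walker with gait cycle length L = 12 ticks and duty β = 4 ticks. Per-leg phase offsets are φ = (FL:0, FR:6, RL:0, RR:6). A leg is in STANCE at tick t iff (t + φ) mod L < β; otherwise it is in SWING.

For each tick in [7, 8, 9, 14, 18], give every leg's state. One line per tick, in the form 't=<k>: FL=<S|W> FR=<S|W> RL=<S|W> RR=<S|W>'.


t=7: phase=(7,1,7,1) vs β=4 → FL=W FR=S RL=W RR=S
t=8: phase=(8,2,8,2) vs β=4 → FL=W FR=S RL=W RR=S
t=9: phase=(9,3,9,3) vs β=4 → FL=W FR=S RL=W RR=S
t=14: phase=(2,8,2,8) vs β=4 → FL=S FR=W RL=S RR=W
t=18: phase=(6,0,6,0) vs β=4 → FL=W FR=S RL=W RR=S

t=7: FL=W FR=S RL=W RR=S
t=8: FL=W FR=S RL=W RR=S
t=9: FL=W FR=S RL=W RR=S
t=14: FL=S FR=W RL=S RR=W
t=18: FL=W FR=S RL=W RR=S


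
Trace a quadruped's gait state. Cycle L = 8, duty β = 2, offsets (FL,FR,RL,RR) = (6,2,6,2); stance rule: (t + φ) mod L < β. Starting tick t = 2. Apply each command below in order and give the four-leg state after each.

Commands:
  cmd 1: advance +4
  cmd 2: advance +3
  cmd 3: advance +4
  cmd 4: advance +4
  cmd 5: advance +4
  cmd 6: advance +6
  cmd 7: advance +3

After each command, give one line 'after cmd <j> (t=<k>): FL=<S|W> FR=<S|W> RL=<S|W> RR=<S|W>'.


after cmd 1 (t=6): FL=W FR=S RL=W RR=S
after cmd 2 (t=9): FL=W FR=W RL=W RR=W
after cmd 3 (t=13): FL=W FR=W RL=W RR=W
after cmd 4 (t=17): FL=W FR=W RL=W RR=W
after cmd 5 (t=21): FL=W FR=W RL=W RR=W
after cmd 6 (t=27): FL=S FR=W RL=S RR=W
after cmd 7 (t=30): FL=W FR=S RL=W RR=S

start t=2: FL=S FR=W RL=S RR=W
cmd 1: advance +4 → t=6, phase=(4,0,4,0) → FL=W FR=S RL=W RR=S
cmd 2: advance +3 → t=9, phase=(7,3,7,3) → FL=W FR=W RL=W RR=W
cmd 3: advance +4 → t=13, phase=(3,7,3,7) → FL=W FR=W RL=W RR=W
cmd 4: advance +4 → t=17, phase=(7,3,7,3) → FL=W FR=W RL=W RR=W
cmd 5: advance +4 → t=21, phase=(3,7,3,7) → FL=W FR=W RL=W RR=W
cmd 6: advance +6 → t=27, phase=(1,5,1,5) → FL=S FR=W RL=S RR=W
cmd 7: advance +3 → t=30, phase=(4,0,4,0) → FL=W FR=S RL=W RR=S


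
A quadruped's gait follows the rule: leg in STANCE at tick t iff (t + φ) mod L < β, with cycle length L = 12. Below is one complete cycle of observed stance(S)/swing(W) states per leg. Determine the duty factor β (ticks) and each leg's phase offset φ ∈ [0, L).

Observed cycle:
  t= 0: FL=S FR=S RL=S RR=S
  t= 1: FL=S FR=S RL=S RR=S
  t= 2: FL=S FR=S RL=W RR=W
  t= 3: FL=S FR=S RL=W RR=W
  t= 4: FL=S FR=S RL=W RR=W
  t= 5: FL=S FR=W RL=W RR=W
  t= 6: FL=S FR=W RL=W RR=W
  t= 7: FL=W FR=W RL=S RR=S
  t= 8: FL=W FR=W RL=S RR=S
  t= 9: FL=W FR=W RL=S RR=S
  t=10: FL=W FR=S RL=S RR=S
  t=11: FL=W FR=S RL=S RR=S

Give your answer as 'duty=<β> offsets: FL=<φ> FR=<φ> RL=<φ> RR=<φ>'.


duty=7 offsets: FL=0 FR=2 RL=5 RR=5

duty β = stance ticks per leg = 7
FL: stance ticks = 7; W→S at t=0 → φ=0
FR: stance ticks = 7; W→S at t=10 → φ=2
RL: stance ticks = 7; W→S at t=7 → φ=5
RR: stance ticks = 7; W→S at t=7 → φ=5


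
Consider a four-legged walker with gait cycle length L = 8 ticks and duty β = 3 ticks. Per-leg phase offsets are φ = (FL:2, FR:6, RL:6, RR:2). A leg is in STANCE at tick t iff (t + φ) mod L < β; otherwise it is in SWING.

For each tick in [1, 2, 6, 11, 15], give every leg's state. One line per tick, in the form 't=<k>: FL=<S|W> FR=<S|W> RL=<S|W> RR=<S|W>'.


t=1: phase=(3,7,7,3) vs β=3 → FL=W FR=W RL=W RR=W
t=2: phase=(4,0,0,4) vs β=3 → FL=W FR=S RL=S RR=W
t=6: phase=(0,4,4,0) vs β=3 → FL=S FR=W RL=W RR=S
t=11: phase=(5,1,1,5) vs β=3 → FL=W FR=S RL=S RR=W
t=15: phase=(1,5,5,1) vs β=3 → FL=S FR=W RL=W RR=S

t=1: FL=W FR=W RL=W RR=W
t=2: FL=W FR=S RL=S RR=W
t=6: FL=S FR=W RL=W RR=S
t=11: FL=W FR=S RL=S RR=W
t=15: FL=S FR=W RL=W RR=S


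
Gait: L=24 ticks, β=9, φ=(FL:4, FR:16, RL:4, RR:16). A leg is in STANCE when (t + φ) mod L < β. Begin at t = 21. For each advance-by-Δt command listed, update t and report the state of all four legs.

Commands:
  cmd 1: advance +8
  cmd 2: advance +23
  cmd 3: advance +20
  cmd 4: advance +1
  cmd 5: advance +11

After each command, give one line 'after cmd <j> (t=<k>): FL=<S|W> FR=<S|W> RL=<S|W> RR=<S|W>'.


start t=21: FL=S FR=W RL=S RR=W
cmd 1: advance +8 → t=29, phase=(9,21,9,21) → FL=W FR=W RL=W RR=W
cmd 2: advance +23 → t=52, phase=(8,20,8,20) → FL=S FR=W RL=S RR=W
cmd 3: advance +20 → t=72, phase=(4,16,4,16) → FL=S FR=W RL=S RR=W
cmd 4: advance +1 → t=73, phase=(5,17,5,17) → FL=S FR=W RL=S RR=W
cmd 5: advance +11 → t=84, phase=(16,4,16,4) → FL=W FR=S RL=W RR=S

after cmd 1 (t=29): FL=W FR=W RL=W RR=W
after cmd 2 (t=52): FL=S FR=W RL=S RR=W
after cmd 3 (t=72): FL=S FR=W RL=S RR=W
after cmd 4 (t=73): FL=S FR=W RL=S RR=W
after cmd 5 (t=84): FL=W FR=S RL=W RR=S


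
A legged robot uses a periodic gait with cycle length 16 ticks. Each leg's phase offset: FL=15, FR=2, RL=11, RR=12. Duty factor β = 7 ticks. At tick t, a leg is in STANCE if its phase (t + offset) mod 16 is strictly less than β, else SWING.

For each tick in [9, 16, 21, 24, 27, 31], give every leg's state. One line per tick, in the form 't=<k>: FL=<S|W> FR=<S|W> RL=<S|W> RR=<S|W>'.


t=9: FL=W FR=W RL=S RR=S
t=16: FL=W FR=S RL=W RR=W
t=21: FL=S FR=W RL=S RR=S
t=24: FL=W FR=W RL=S RR=S
t=27: FL=W FR=W RL=S RR=W
t=31: FL=W FR=S RL=W RR=W

t=9: phase=(8,11,4,5) vs β=7 → FL=W FR=W RL=S RR=S
t=16: phase=(15,2,11,12) vs β=7 → FL=W FR=S RL=W RR=W
t=21: phase=(4,7,0,1) vs β=7 → FL=S FR=W RL=S RR=S
t=24: phase=(7,10,3,4) vs β=7 → FL=W FR=W RL=S RR=S
t=27: phase=(10,13,6,7) vs β=7 → FL=W FR=W RL=S RR=W
t=31: phase=(14,1,10,11) vs β=7 → FL=W FR=S RL=W RR=W


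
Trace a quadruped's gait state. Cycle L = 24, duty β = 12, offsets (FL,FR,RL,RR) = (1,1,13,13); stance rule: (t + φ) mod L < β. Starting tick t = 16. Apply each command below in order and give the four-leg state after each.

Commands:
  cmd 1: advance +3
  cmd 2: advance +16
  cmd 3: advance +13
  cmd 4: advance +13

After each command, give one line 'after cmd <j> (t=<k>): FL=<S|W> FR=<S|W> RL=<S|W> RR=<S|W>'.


start t=16: FL=W FR=W RL=S RR=S
cmd 1: advance +3 → t=19, phase=(20,20,8,8) → FL=W FR=W RL=S RR=S
cmd 2: advance +16 → t=35, phase=(12,12,0,0) → FL=W FR=W RL=S RR=S
cmd 3: advance +13 → t=48, phase=(1,1,13,13) → FL=S FR=S RL=W RR=W
cmd 4: advance +13 → t=61, phase=(14,14,2,2) → FL=W FR=W RL=S RR=S

after cmd 1 (t=19): FL=W FR=W RL=S RR=S
after cmd 2 (t=35): FL=W FR=W RL=S RR=S
after cmd 3 (t=48): FL=S FR=S RL=W RR=W
after cmd 4 (t=61): FL=W FR=W RL=S RR=S


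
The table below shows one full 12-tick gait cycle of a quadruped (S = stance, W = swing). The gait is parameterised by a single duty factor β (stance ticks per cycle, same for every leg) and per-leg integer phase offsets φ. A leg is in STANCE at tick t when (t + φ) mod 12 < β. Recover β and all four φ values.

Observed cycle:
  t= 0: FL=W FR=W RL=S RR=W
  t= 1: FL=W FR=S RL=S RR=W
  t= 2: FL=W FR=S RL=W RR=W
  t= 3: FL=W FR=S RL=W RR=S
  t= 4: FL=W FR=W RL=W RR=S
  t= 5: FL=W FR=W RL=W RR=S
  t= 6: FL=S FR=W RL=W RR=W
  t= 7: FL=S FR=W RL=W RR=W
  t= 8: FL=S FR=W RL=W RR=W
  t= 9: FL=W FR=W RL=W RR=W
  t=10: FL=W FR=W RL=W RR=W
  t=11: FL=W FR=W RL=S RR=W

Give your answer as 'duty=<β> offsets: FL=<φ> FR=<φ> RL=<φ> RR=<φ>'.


duty β = stance ticks per leg = 3
FL: stance ticks = 3; W→S at t=6 → φ=6
FR: stance ticks = 3; W→S at t=1 → φ=11
RL: stance ticks = 3; W→S at t=11 → φ=1
RR: stance ticks = 3; W→S at t=3 → φ=9

duty=3 offsets: FL=6 FR=11 RL=1 RR=9


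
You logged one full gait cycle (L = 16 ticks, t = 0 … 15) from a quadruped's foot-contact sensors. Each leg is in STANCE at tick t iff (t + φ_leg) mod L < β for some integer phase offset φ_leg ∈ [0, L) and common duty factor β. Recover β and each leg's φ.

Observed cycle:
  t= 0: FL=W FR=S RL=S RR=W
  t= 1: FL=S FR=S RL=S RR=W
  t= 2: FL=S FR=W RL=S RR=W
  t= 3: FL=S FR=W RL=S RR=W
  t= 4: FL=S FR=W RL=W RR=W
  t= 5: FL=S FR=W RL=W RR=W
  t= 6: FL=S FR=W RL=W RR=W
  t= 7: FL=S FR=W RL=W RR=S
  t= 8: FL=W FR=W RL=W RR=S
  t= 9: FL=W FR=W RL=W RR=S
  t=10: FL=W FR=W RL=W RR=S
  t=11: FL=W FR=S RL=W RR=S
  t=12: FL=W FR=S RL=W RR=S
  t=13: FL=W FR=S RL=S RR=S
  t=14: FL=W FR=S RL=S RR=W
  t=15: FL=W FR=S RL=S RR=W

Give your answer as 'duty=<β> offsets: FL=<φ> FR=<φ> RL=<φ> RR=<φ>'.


duty=7 offsets: FL=15 FR=5 RL=3 RR=9

duty β = stance ticks per leg = 7
FL: stance ticks = 7; W→S at t=1 → φ=15
FR: stance ticks = 7; W→S at t=11 → φ=5
RL: stance ticks = 7; W→S at t=13 → φ=3
RR: stance ticks = 7; W→S at t=7 → φ=9


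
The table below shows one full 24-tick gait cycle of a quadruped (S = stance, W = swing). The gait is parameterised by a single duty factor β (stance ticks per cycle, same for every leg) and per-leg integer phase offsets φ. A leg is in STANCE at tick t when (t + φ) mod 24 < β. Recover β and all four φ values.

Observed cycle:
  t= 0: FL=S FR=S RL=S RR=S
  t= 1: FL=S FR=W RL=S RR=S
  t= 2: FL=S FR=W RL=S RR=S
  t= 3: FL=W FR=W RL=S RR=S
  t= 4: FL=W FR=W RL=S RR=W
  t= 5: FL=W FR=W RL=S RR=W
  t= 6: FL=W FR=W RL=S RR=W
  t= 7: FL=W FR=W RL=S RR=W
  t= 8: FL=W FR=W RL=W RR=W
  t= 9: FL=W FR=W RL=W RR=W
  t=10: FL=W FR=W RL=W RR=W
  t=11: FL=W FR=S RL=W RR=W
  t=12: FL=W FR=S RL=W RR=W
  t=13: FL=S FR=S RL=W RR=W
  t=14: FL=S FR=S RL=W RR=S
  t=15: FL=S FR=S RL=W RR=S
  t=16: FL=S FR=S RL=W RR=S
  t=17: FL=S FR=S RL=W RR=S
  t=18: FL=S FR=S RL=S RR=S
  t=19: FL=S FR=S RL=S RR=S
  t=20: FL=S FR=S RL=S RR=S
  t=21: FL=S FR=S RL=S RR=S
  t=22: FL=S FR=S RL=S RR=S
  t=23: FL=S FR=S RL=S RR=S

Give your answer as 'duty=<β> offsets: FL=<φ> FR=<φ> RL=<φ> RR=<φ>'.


duty β = stance ticks per leg = 14
FL: stance ticks = 14; W→S at t=13 → φ=11
FR: stance ticks = 14; W→S at t=11 → φ=13
RL: stance ticks = 14; W→S at t=18 → φ=6
RR: stance ticks = 14; W→S at t=14 → φ=10

duty=14 offsets: FL=11 FR=13 RL=6 RR=10


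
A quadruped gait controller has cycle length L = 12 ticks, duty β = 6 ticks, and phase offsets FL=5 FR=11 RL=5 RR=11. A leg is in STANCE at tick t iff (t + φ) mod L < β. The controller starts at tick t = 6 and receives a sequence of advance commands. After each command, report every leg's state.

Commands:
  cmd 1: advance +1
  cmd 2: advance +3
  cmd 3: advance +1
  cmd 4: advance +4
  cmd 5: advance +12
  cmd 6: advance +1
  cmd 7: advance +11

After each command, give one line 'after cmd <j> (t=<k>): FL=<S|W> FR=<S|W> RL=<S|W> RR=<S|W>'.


after cmd 1 (t=7): FL=S FR=W RL=S RR=W
after cmd 2 (t=10): FL=S FR=W RL=S RR=W
after cmd 3 (t=11): FL=S FR=W RL=S RR=W
after cmd 4 (t=15): FL=W FR=S RL=W RR=S
after cmd 5 (t=27): FL=W FR=S RL=W RR=S
after cmd 6 (t=28): FL=W FR=S RL=W RR=S
after cmd 7 (t=39): FL=W FR=S RL=W RR=S

start t=6: FL=W FR=S RL=W RR=S
cmd 1: advance +1 → t=7, phase=(0,6,0,6) → FL=S FR=W RL=S RR=W
cmd 2: advance +3 → t=10, phase=(3,9,3,9) → FL=S FR=W RL=S RR=W
cmd 3: advance +1 → t=11, phase=(4,10,4,10) → FL=S FR=W RL=S RR=W
cmd 4: advance +4 → t=15, phase=(8,2,8,2) → FL=W FR=S RL=W RR=S
cmd 5: advance +12 → t=27, phase=(8,2,8,2) → FL=W FR=S RL=W RR=S
cmd 6: advance +1 → t=28, phase=(9,3,9,3) → FL=W FR=S RL=W RR=S
cmd 7: advance +11 → t=39, phase=(8,2,8,2) → FL=W FR=S RL=W RR=S


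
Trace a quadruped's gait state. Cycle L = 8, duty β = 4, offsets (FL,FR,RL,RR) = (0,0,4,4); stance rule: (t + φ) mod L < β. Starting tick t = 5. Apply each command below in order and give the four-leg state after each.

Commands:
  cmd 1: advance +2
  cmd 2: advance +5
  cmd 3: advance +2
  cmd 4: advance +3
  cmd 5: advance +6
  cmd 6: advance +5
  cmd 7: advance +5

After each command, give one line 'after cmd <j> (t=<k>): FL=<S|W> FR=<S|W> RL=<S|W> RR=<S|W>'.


start t=5: FL=W FR=W RL=S RR=S
cmd 1: advance +2 → t=7, phase=(7,7,3,3) → FL=W FR=W RL=S RR=S
cmd 2: advance +5 → t=12, phase=(4,4,0,0) → FL=W FR=W RL=S RR=S
cmd 3: advance +2 → t=14, phase=(6,6,2,2) → FL=W FR=W RL=S RR=S
cmd 4: advance +3 → t=17, phase=(1,1,5,5) → FL=S FR=S RL=W RR=W
cmd 5: advance +6 → t=23, phase=(7,7,3,3) → FL=W FR=W RL=S RR=S
cmd 6: advance +5 → t=28, phase=(4,4,0,0) → FL=W FR=W RL=S RR=S
cmd 7: advance +5 → t=33, phase=(1,1,5,5) → FL=S FR=S RL=W RR=W

after cmd 1 (t=7): FL=W FR=W RL=S RR=S
after cmd 2 (t=12): FL=W FR=W RL=S RR=S
after cmd 3 (t=14): FL=W FR=W RL=S RR=S
after cmd 4 (t=17): FL=S FR=S RL=W RR=W
after cmd 5 (t=23): FL=W FR=W RL=S RR=S
after cmd 6 (t=28): FL=W FR=W RL=S RR=S
after cmd 7 (t=33): FL=S FR=S RL=W RR=W


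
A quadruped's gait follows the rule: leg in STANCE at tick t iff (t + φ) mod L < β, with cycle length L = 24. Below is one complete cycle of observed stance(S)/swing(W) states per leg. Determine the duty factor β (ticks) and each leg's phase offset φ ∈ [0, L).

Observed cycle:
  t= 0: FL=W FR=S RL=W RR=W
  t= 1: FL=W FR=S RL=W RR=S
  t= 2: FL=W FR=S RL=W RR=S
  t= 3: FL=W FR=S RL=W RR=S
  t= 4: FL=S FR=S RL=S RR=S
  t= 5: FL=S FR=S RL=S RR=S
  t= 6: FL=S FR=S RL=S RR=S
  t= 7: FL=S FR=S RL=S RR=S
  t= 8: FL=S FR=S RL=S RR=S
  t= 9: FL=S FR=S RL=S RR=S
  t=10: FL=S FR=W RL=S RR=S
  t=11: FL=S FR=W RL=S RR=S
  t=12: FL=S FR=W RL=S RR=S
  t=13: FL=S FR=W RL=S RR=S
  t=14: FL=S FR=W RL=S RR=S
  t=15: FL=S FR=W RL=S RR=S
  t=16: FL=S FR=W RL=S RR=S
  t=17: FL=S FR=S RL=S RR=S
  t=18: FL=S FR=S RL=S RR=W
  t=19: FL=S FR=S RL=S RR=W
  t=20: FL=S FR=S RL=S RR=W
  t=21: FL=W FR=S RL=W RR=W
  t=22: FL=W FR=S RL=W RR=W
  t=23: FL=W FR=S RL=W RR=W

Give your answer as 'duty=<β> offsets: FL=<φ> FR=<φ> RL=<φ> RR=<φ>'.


duty=17 offsets: FL=20 FR=7 RL=20 RR=23

duty β = stance ticks per leg = 17
FL: stance ticks = 17; W→S at t=4 → φ=20
FR: stance ticks = 17; W→S at t=17 → φ=7
RL: stance ticks = 17; W→S at t=4 → φ=20
RR: stance ticks = 17; W→S at t=1 → φ=23


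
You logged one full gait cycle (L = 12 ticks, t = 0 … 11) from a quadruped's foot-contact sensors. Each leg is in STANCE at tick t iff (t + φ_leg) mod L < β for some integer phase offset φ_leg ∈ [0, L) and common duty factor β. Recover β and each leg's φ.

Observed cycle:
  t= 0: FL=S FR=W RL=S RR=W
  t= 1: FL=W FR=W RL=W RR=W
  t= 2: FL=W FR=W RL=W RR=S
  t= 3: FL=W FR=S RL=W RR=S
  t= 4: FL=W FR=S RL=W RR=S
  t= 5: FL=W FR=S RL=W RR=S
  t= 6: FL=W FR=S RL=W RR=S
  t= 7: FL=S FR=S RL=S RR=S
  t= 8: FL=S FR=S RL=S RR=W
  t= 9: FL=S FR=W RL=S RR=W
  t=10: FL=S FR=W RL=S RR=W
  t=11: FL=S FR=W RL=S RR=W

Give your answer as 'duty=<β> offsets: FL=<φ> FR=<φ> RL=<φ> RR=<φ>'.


duty β = stance ticks per leg = 6
FL: stance ticks = 6; W→S at t=7 → φ=5
FR: stance ticks = 6; W→S at t=3 → φ=9
RL: stance ticks = 6; W→S at t=7 → φ=5
RR: stance ticks = 6; W→S at t=2 → φ=10

duty=6 offsets: FL=5 FR=9 RL=5 RR=10


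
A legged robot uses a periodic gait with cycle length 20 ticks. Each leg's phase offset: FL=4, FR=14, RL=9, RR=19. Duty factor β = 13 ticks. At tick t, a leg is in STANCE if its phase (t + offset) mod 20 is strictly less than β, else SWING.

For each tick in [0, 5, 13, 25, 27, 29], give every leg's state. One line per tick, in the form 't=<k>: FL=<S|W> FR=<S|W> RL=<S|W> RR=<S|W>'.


t=0: FL=S FR=W RL=S RR=W
t=5: FL=S FR=W RL=W RR=S
t=13: FL=W FR=S RL=S RR=S
t=25: FL=S FR=W RL=W RR=S
t=27: FL=S FR=S RL=W RR=S
t=29: FL=W FR=S RL=W RR=S

t=0: phase=(4,14,9,19) vs β=13 → FL=S FR=W RL=S RR=W
t=5: phase=(9,19,14,4) vs β=13 → FL=S FR=W RL=W RR=S
t=13: phase=(17,7,2,12) vs β=13 → FL=W FR=S RL=S RR=S
t=25: phase=(9,19,14,4) vs β=13 → FL=S FR=W RL=W RR=S
t=27: phase=(11,1,16,6) vs β=13 → FL=S FR=S RL=W RR=S
t=29: phase=(13,3,18,8) vs β=13 → FL=W FR=S RL=W RR=S


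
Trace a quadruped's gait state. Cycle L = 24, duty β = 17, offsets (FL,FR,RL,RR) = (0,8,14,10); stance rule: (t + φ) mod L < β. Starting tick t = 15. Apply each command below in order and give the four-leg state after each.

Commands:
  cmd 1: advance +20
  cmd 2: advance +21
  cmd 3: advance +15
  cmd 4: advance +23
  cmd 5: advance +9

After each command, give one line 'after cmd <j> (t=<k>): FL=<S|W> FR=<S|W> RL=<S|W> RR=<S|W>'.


start t=15: FL=S FR=W RL=S RR=S
cmd 1: advance +20 → t=35, phase=(11,19,1,21) → FL=S FR=W RL=S RR=W
cmd 2: advance +21 → t=56, phase=(8,16,22,18) → FL=S FR=S RL=W RR=W
cmd 3: advance +15 → t=71, phase=(23,7,13,9) → FL=W FR=S RL=S RR=S
cmd 4: advance +23 → t=94, phase=(22,6,12,8) → FL=W FR=S RL=S RR=S
cmd 5: advance +9 → t=103, phase=(7,15,21,17) → FL=S FR=S RL=W RR=W

after cmd 1 (t=35): FL=S FR=W RL=S RR=W
after cmd 2 (t=56): FL=S FR=S RL=W RR=W
after cmd 3 (t=71): FL=W FR=S RL=S RR=S
after cmd 4 (t=94): FL=W FR=S RL=S RR=S
after cmd 5 (t=103): FL=S FR=S RL=W RR=W


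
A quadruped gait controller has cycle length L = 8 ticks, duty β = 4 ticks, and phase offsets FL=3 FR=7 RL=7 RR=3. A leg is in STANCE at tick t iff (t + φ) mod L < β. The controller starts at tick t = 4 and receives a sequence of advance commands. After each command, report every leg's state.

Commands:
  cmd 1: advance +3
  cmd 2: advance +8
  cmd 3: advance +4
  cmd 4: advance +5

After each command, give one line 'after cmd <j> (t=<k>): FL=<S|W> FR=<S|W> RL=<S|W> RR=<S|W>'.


start t=4: FL=W FR=S RL=S RR=W
cmd 1: advance +3 → t=7, phase=(2,6,6,2) → FL=S FR=W RL=W RR=S
cmd 2: advance +8 → t=15, phase=(2,6,6,2) → FL=S FR=W RL=W RR=S
cmd 3: advance +4 → t=19, phase=(6,2,2,6) → FL=W FR=S RL=S RR=W
cmd 4: advance +5 → t=24, phase=(3,7,7,3) → FL=S FR=W RL=W RR=S

after cmd 1 (t=7): FL=S FR=W RL=W RR=S
after cmd 2 (t=15): FL=S FR=W RL=W RR=S
after cmd 3 (t=19): FL=W FR=S RL=S RR=W
after cmd 4 (t=24): FL=S FR=W RL=W RR=S


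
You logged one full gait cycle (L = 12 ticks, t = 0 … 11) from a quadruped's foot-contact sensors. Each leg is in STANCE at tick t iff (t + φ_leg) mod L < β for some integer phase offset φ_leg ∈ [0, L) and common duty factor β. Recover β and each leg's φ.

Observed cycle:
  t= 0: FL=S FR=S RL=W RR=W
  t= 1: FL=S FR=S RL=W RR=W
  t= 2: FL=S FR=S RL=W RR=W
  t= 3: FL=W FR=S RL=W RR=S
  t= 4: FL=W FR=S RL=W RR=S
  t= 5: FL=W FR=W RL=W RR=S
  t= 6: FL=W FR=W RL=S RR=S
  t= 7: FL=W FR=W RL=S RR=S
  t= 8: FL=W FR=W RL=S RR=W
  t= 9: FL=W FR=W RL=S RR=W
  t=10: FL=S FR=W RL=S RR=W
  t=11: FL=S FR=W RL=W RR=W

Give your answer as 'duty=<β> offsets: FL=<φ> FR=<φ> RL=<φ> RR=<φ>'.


duty=5 offsets: FL=2 FR=0 RL=6 RR=9

duty β = stance ticks per leg = 5
FL: stance ticks = 5; W→S at t=10 → φ=2
FR: stance ticks = 5; W→S at t=0 → φ=0
RL: stance ticks = 5; W→S at t=6 → φ=6
RR: stance ticks = 5; W→S at t=3 → φ=9


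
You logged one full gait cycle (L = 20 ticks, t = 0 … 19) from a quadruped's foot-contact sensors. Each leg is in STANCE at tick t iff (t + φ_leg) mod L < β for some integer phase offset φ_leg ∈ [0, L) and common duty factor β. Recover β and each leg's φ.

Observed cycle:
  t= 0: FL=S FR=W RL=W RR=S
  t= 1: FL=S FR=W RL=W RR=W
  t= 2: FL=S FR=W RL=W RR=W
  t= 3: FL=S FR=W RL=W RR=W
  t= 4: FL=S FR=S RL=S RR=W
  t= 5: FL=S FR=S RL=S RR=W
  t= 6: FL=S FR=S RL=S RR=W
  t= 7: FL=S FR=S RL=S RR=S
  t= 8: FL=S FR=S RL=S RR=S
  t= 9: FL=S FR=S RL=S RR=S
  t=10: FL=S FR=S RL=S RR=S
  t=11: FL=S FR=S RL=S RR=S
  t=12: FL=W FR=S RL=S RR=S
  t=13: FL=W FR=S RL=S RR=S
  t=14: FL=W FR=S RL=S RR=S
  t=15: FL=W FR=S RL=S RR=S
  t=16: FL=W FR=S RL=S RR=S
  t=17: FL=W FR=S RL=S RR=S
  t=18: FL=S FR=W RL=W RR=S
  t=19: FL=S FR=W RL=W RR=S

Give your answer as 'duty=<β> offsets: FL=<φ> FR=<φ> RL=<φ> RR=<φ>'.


duty β = stance ticks per leg = 14
FL: stance ticks = 14; W→S at t=18 → φ=2
FR: stance ticks = 14; W→S at t=4 → φ=16
RL: stance ticks = 14; W→S at t=4 → φ=16
RR: stance ticks = 14; W→S at t=7 → φ=13

duty=14 offsets: FL=2 FR=16 RL=16 RR=13


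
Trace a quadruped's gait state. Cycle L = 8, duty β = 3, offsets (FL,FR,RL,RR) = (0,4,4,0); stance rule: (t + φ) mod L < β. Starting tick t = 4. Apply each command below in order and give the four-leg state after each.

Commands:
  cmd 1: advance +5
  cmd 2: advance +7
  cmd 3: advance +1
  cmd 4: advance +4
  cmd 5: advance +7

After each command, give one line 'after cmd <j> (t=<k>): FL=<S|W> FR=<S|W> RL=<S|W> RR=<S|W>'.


start t=4: FL=W FR=S RL=S RR=W
cmd 1: advance +5 → t=9, phase=(1,5,5,1) → FL=S FR=W RL=W RR=S
cmd 2: advance +7 → t=16, phase=(0,4,4,0) → FL=S FR=W RL=W RR=S
cmd 3: advance +1 → t=17, phase=(1,5,5,1) → FL=S FR=W RL=W RR=S
cmd 4: advance +4 → t=21, phase=(5,1,1,5) → FL=W FR=S RL=S RR=W
cmd 5: advance +7 → t=28, phase=(4,0,0,4) → FL=W FR=S RL=S RR=W

after cmd 1 (t=9): FL=S FR=W RL=W RR=S
after cmd 2 (t=16): FL=S FR=W RL=W RR=S
after cmd 3 (t=17): FL=S FR=W RL=W RR=S
after cmd 4 (t=21): FL=W FR=S RL=S RR=W
after cmd 5 (t=28): FL=W FR=S RL=S RR=W


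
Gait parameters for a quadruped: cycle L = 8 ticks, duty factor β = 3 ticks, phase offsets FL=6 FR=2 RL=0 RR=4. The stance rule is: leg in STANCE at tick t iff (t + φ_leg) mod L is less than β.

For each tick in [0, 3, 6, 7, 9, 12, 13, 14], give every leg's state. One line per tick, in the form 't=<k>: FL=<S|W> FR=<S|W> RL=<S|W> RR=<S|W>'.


t=0: phase=(6,2,0,4) vs β=3 → FL=W FR=S RL=S RR=W
t=3: phase=(1,5,3,7) vs β=3 → FL=S FR=W RL=W RR=W
t=6: phase=(4,0,6,2) vs β=3 → FL=W FR=S RL=W RR=S
t=7: phase=(5,1,7,3) vs β=3 → FL=W FR=S RL=W RR=W
t=9: phase=(7,3,1,5) vs β=3 → FL=W FR=W RL=S RR=W
t=12: phase=(2,6,4,0) vs β=3 → FL=S FR=W RL=W RR=S
t=13: phase=(3,7,5,1) vs β=3 → FL=W FR=W RL=W RR=S
t=14: phase=(4,0,6,2) vs β=3 → FL=W FR=S RL=W RR=S

t=0: FL=W FR=S RL=S RR=W
t=3: FL=S FR=W RL=W RR=W
t=6: FL=W FR=S RL=W RR=S
t=7: FL=W FR=S RL=W RR=W
t=9: FL=W FR=W RL=S RR=W
t=12: FL=S FR=W RL=W RR=S
t=13: FL=W FR=W RL=W RR=S
t=14: FL=W FR=S RL=W RR=S


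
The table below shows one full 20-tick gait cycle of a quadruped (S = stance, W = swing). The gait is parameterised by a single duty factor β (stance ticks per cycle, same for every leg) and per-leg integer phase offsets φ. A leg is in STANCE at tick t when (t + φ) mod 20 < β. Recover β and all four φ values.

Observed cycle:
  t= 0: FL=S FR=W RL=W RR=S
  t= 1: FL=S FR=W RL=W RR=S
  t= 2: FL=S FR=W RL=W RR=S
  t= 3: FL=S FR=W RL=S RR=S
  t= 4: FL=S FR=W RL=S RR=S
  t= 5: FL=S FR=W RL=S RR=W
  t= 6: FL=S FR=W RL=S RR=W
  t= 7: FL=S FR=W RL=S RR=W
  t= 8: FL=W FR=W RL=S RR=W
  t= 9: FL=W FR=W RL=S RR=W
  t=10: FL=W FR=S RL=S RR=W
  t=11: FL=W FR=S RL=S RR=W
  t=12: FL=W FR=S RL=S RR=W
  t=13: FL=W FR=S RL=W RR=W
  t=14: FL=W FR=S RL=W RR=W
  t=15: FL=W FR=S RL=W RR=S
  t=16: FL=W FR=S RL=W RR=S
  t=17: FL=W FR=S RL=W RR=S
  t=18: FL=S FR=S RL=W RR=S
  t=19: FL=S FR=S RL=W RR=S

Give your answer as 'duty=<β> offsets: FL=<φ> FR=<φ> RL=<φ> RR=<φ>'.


duty=10 offsets: FL=2 FR=10 RL=17 RR=5

duty β = stance ticks per leg = 10
FL: stance ticks = 10; W→S at t=18 → φ=2
FR: stance ticks = 10; W→S at t=10 → φ=10
RL: stance ticks = 10; W→S at t=3 → φ=17
RR: stance ticks = 10; W→S at t=15 → φ=5


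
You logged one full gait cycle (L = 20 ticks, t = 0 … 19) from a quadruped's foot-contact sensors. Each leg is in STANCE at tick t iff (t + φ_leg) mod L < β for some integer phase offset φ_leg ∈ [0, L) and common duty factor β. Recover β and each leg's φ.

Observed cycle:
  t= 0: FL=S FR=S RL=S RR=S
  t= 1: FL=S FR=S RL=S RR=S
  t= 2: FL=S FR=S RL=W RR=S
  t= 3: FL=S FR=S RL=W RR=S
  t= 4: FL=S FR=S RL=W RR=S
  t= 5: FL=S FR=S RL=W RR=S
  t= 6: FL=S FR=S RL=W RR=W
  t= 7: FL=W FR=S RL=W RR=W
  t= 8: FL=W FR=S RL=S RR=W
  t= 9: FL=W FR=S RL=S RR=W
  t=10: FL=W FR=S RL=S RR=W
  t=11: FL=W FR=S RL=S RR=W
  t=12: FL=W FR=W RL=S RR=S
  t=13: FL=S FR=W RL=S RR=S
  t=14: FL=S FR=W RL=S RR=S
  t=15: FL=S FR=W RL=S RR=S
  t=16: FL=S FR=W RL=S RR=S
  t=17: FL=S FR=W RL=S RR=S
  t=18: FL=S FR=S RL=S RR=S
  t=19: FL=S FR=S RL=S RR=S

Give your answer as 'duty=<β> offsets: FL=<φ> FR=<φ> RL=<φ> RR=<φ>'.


duty β = stance ticks per leg = 14
FL: stance ticks = 14; W→S at t=13 → φ=7
FR: stance ticks = 14; W→S at t=18 → φ=2
RL: stance ticks = 14; W→S at t=8 → φ=12
RR: stance ticks = 14; W→S at t=12 → φ=8

duty=14 offsets: FL=7 FR=2 RL=12 RR=8


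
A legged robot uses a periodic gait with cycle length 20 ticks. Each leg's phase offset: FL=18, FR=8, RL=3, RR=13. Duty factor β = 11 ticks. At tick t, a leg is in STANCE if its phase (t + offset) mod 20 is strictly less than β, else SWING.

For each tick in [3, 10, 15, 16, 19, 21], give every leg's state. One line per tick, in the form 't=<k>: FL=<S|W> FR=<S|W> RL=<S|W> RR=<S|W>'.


t=3: FL=S FR=W RL=S RR=W
t=10: FL=S FR=W RL=W RR=S
t=15: FL=W FR=S RL=W RR=S
t=16: FL=W FR=S RL=W RR=S
t=19: FL=W FR=S RL=S RR=W
t=21: FL=W FR=S RL=S RR=W

t=3: phase=(1,11,6,16) vs β=11 → FL=S FR=W RL=S RR=W
t=10: phase=(8,18,13,3) vs β=11 → FL=S FR=W RL=W RR=S
t=15: phase=(13,3,18,8) vs β=11 → FL=W FR=S RL=W RR=S
t=16: phase=(14,4,19,9) vs β=11 → FL=W FR=S RL=W RR=S
t=19: phase=(17,7,2,12) vs β=11 → FL=W FR=S RL=S RR=W
t=21: phase=(19,9,4,14) vs β=11 → FL=W FR=S RL=S RR=W


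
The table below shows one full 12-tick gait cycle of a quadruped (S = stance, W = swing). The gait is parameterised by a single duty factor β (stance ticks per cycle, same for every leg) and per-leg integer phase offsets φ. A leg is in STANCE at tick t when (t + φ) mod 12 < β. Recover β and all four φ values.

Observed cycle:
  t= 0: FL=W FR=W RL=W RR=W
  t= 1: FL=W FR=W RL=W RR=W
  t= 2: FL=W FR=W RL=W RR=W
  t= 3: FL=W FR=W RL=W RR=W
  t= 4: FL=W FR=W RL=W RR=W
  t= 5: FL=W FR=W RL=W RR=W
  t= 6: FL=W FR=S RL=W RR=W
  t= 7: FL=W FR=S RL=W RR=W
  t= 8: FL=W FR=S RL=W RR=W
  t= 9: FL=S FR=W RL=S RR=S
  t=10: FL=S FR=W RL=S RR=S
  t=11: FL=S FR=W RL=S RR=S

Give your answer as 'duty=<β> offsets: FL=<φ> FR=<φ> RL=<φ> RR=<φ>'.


duty=3 offsets: FL=3 FR=6 RL=3 RR=3

duty β = stance ticks per leg = 3
FL: stance ticks = 3; W→S at t=9 → φ=3
FR: stance ticks = 3; W→S at t=6 → φ=6
RL: stance ticks = 3; W→S at t=9 → φ=3
RR: stance ticks = 3; W→S at t=9 → φ=3


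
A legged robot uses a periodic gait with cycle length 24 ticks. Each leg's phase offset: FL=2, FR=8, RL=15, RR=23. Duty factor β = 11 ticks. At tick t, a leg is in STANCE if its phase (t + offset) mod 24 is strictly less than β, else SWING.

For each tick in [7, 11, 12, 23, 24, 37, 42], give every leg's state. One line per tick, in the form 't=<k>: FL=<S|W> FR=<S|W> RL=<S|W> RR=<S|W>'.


t=7: FL=S FR=W RL=W RR=S
t=11: FL=W FR=W RL=S RR=S
t=12: FL=W FR=W RL=S RR=W
t=23: FL=S FR=S RL=W RR=W
t=24: FL=S FR=S RL=W RR=W
t=37: FL=W FR=W RL=S RR=W
t=42: FL=W FR=S RL=S RR=W

t=7: phase=(9,15,22,6) vs β=11 → FL=S FR=W RL=W RR=S
t=11: phase=(13,19,2,10) vs β=11 → FL=W FR=W RL=S RR=S
t=12: phase=(14,20,3,11) vs β=11 → FL=W FR=W RL=S RR=W
t=23: phase=(1,7,14,22) vs β=11 → FL=S FR=S RL=W RR=W
t=24: phase=(2,8,15,23) vs β=11 → FL=S FR=S RL=W RR=W
t=37: phase=(15,21,4,12) vs β=11 → FL=W FR=W RL=S RR=W
t=42: phase=(20,2,9,17) vs β=11 → FL=W FR=S RL=S RR=W


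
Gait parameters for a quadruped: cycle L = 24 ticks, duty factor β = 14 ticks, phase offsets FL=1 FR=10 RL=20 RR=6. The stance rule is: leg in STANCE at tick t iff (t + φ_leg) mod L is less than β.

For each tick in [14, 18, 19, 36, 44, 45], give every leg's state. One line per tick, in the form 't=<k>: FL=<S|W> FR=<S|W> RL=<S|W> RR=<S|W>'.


t=14: phase=(15,0,10,20) vs β=14 → FL=W FR=S RL=S RR=W
t=18: phase=(19,4,14,0) vs β=14 → FL=W FR=S RL=W RR=S
t=19: phase=(20,5,15,1) vs β=14 → FL=W FR=S RL=W RR=S
t=36: phase=(13,22,8,18) vs β=14 → FL=S FR=W RL=S RR=W
t=44: phase=(21,6,16,2) vs β=14 → FL=W FR=S RL=W RR=S
t=45: phase=(22,7,17,3) vs β=14 → FL=W FR=S RL=W RR=S

t=14: FL=W FR=S RL=S RR=W
t=18: FL=W FR=S RL=W RR=S
t=19: FL=W FR=S RL=W RR=S
t=36: FL=S FR=W RL=S RR=W
t=44: FL=W FR=S RL=W RR=S
t=45: FL=W FR=S RL=W RR=S


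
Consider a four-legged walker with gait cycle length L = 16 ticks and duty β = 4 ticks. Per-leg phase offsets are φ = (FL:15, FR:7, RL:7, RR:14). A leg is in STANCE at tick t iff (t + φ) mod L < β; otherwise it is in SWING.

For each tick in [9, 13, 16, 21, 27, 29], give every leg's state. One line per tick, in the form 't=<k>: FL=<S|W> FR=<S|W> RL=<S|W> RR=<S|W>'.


t=9: FL=W FR=S RL=S RR=W
t=13: FL=W FR=W RL=W RR=W
t=16: FL=W FR=W RL=W RR=W
t=21: FL=W FR=W RL=W RR=S
t=27: FL=W FR=S RL=S RR=W
t=29: FL=W FR=W RL=W RR=W

t=9: phase=(8,0,0,7) vs β=4 → FL=W FR=S RL=S RR=W
t=13: phase=(12,4,4,11) vs β=4 → FL=W FR=W RL=W RR=W
t=16: phase=(15,7,7,14) vs β=4 → FL=W FR=W RL=W RR=W
t=21: phase=(4,12,12,3) vs β=4 → FL=W FR=W RL=W RR=S
t=27: phase=(10,2,2,9) vs β=4 → FL=W FR=S RL=S RR=W
t=29: phase=(12,4,4,11) vs β=4 → FL=W FR=W RL=W RR=W


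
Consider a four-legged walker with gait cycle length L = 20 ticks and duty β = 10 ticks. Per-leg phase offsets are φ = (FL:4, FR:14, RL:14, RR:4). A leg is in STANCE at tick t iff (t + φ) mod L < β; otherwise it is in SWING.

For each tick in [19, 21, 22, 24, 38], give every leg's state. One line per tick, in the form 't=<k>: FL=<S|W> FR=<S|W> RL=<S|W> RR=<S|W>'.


t=19: phase=(3,13,13,3) vs β=10 → FL=S FR=W RL=W RR=S
t=21: phase=(5,15,15,5) vs β=10 → FL=S FR=W RL=W RR=S
t=22: phase=(6,16,16,6) vs β=10 → FL=S FR=W RL=W RR=S
t=24: phase=(8,18,18,8) vs β=10 → FL=S FR=W RL=W RR=S
t=38: phase=(2,12,12,2) vs β=10 → FL=S FR=W RL=W RR=S

t=19: FL=S FR=W RL=W RR=S
t=21: FL=S FR=W RL=W RR=S
t=22: FL=S FR=W RL=W RR=S
t=24: FL=S FR=W RL=W RR=S
t=38: FL=S FR=W RL=W RR=S


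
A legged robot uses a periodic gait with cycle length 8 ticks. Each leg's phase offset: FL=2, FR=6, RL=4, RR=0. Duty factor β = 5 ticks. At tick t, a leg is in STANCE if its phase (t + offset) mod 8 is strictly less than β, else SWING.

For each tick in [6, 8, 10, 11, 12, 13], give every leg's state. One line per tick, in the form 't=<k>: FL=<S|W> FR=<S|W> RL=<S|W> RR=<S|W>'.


t=6: FL=S FR=S RL=S RR=W
t=8: FL=S FR=W RL=S RR=S
t=10: FL=S FR=S RL=W RR=S
t=11: FL=W FR=S RL=W RR=S
t=12: FL=W FR=S RL=S RR=S
t=13: FL=W FR=S RL=S RR=W

t=6: phase=(0,4,2,6) vs β=5 → FL=S FR=S RL=S RR=W
t=8: phase=(2,6,4,0) vs β=5 → FL=S FR=W RL=S RR=S
t=10: phase=(4,0,6,2) vs β=5 → FL=S FR=S RL=W RR=S
t=11: phase=(5,1,7,3) vs β=5 → FL=W FR=S RL=W RR=S
t=12: phase=(6,2,0,4) vs β=5 → FL=W FR=S RL=S RR=S
t=13: phase=(7,3,1,5) vs β=5 → FL=W FR=S RL=S RR=W


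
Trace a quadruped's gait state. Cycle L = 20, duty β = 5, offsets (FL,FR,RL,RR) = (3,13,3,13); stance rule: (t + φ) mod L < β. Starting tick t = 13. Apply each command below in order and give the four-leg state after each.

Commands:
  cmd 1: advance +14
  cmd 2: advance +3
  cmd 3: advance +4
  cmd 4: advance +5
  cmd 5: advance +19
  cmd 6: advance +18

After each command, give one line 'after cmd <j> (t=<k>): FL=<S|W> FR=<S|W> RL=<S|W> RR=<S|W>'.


start t=13: FL=W FR=W RL=W RR=W
cmd 1: advance +14 → t=27, phase=(10,0,10,0) → FL=W FR=S RL=W RR=S
cmd 2: advance +3 → t=30, phase=(13,3,13,3) → FL=W FR=S RL=W RR=S
cmd 3: advance +4 → t=34, phase=(17,7,17,7) → FL=W FR=W RL=W RR=W
cmd 4: advance +5 → t=39, phase=(2,12,2,12) → FL=S FR=W RL=S RR=W
cmd 5: advance +19 → t=58, phase=(1,11,1,11) → FL=S FR=W RL=S RR=W
cmd 6: advance +18 → t=76, phase=(19,9,19,9) → FL=W FR=W RL=W RR=W

after cmd 1 (t=27): FL=W FR=S RL=W RR=S
after cmd 2 (t=30): FL=W FR=S RL=W RR=S
after cmd 3 (t=34): FL=W FR=W RL=W RR=W
after cmd 4 (t=39): FL=S FR=W RL=S RR=W
after cmd 5 (t=58): FL=S FR=W RL=S RR=W
after cmd 6 (t=76): FL=W FR=W RL=W RR=W


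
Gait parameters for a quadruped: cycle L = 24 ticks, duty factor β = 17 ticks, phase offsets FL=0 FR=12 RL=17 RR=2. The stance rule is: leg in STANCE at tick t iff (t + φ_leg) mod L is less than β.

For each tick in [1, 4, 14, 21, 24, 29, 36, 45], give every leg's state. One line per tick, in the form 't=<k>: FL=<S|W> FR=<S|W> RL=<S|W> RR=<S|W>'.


t=1: phase=(1,13,18,3) vs β=17 → FL=S FR=S RL=W RR=S
t=4: phase=(4,16,21,6) vs β=17 → FL=S FR=S RL=W RR=S
t=14: phase=(14,2,7,16) vs β=17 → FL=S FR=S RL=S RR=S
t=21: phase=(21,9,14,23) vs β=17 → FL=W FR=S RL=S RR=W
t=24: phase=(0,12,17,2) vs β=17 → FL=S FR=S RL=W RR=S
t=29: phase=(5,17,22,7) vs β=17 → FL=S FR=W RL=W RR=S
t=36: phase=(12,0,5,14) vs β=17 → FL=S FR=S RL=S RR=S
t=45: phase=(21,9,14,23) vs β=17 → FL=W FR=S RL=S RR=W

t=1: FL=S FR=S RL=W RR=S
t=4: FL=S FR=S RL=W RR=S
t=14: FL=S FR=S RL=S RR=S
t=21: FL=W FR=S RL=S RR=W
t=24: FL=S FR=S RL=W RR=S
t=29: FL=S FR=W RL=W RR=S
t=36: FL=S FR=S RL=S RR=S
t=45: FL=W FR=S RL=S RR=W


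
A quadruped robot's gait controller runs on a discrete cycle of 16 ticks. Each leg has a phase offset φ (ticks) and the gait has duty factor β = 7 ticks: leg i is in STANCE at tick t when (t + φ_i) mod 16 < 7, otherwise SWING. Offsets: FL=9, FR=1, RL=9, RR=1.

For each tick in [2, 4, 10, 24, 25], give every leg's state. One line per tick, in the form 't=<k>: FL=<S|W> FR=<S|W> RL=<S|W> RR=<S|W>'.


t=2: FL=W FR=S RL=W RR=S
t=4: FL=W FR=S RL=W RR=S
t=10: FL=S FR=W RL=S RR=W
t=24: FL=S FR=W RL=S RR=W
t=25: FL=S FR=W RL=S RR=W

t=2: phase=(11,3,11,3) vs β=7 → FL=W FR=S RL=W RR=S
t=4: phase=(13,5,13,5) vs β=7 → FL=W FR=S RL=W RR=S
t=10: phase=(3,11,3,11) vs β=7 → FL=S FR=W RL=S RR=W
t=24: phase=(1,9,1,9) vs β=7 → FL=S FR=W RL=S RR=W
t=25: phase=(2,10,2,10) vs β=7 → FL=S FR=W RL=S RR=W


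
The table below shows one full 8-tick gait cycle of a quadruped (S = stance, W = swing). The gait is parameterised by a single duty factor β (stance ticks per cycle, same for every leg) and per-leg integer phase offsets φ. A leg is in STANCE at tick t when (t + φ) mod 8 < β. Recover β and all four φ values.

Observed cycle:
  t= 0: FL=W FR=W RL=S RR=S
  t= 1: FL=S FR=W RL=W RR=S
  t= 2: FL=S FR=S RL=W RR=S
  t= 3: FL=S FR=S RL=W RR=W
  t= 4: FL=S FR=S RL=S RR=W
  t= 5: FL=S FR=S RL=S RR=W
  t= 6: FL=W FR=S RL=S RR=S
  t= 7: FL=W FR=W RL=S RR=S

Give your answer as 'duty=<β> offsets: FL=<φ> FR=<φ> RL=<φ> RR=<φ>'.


duty β = stance ticks per leg = 5
FL: stance ticks = 5; W→S at t=1 → φ=7
FR: stance ticks = 5; W→S at t=2 → φ=6
RL: stance ticks = 5; W→S at t=4 → φ=4
RR: stance ticks = 5; W→S at t=6 → φ=2

duty=5 offsets: FL=7 FR=6 RL=4 RR=2


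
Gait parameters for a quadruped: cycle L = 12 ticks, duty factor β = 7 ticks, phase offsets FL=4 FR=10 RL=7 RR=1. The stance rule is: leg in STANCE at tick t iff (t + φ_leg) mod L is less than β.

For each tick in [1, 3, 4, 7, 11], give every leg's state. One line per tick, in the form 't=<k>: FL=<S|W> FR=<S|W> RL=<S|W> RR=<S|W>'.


t=1: FL=S FR=W RL=W RR=S
t=3: FL=W FR=S RL=W RR=S
t=4: FL=W FR=S RL=W RR=S
t=7: FL=W FR=S RL=S RR=W
t=11: FL=S FR=W RL=S RR=S

t=1: phase=(5,11,8,2) vs β=7 → FL=S FR=W RL=W RR=S
t=3: phase=(7,1,10,4) vs β=7 → FL=W FR=S RL=W RR=S
t=4: phase=(8,2,11,5) vs β=7 → FL=W FR=S RL=W RR=S
t=7: phase=(11,5,2,8) vs β=7 → FL=W FR=S RL=S RR=W
t=11: phase=(3,9,6,0) vs β=7 → FL=S FR=W RL=S RR=S


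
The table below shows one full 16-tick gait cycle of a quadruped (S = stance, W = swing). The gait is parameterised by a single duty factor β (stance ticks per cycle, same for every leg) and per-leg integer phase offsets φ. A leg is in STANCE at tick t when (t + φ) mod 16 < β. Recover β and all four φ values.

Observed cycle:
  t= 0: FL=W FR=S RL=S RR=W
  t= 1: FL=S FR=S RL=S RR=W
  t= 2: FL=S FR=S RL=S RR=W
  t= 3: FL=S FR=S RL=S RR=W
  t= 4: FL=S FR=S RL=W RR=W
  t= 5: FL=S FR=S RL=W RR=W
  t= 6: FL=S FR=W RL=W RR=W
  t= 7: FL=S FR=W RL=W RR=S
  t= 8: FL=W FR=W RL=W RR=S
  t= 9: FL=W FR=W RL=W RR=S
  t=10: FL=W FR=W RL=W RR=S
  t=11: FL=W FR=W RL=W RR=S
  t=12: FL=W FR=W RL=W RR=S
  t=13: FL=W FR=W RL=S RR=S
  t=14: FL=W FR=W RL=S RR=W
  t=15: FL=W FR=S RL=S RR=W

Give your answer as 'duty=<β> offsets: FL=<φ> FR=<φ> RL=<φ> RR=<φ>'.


duty=7 offsets: FL=15 FR=1 RL=3 RR=9

duty β = stance ticks per leg = 7
FL: stance ticks = 7; W→S at t=1 → φ=15
FR: stance ticks = 7; W→S at t=15 → φ=1
RL: stance ticks = 7; W→S at t=13 → φ=3
RR: stance ticks = 7; W→S at t=7 → φ=9


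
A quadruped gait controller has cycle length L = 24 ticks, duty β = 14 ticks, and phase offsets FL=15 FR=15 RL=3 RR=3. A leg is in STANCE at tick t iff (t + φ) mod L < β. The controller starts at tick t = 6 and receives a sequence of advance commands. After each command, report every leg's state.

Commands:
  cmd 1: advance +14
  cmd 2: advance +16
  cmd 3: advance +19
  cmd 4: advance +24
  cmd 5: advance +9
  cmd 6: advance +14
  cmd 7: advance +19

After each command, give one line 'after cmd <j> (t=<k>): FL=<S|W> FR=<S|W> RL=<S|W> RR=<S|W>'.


after cmd 1 (t=20): FL=S FR=S RL=W RR=W
after cmd 2 (t=36): FL=S FR=S RL=W RR=W
after cmd 3 (t=55): FL=W FR=W RL=S RR=S
after cmd 4 (t=79): FL=W FR=W RL=S RR=S
after cmd 5 (t=88): FL=S FR=S RL=W RR=W
after cmd 6 (t=102): FL=W FR=W RL=S RR=S
after cmd 7 (t=121): FL=W FR=W RL=S RR=S

start t=6: FL=W FR=W RL=S RR=S
cmd 1: advance +14 → t=20, phase=(11,11,23,23) → FL=S FR=S RL=W RR=W
cmd 2: advance +16 → t=36, phase=(3,3,15,15) → FL=S FR=S RL=W RR=W
cmd 3: advance +19 → t=55, phase=(22,22,10,10) → FL=W FR=W RL=S RR=S
cmd 4: advance +24 → t=79, phase=(22,22,10,10) → FL=W FR=W RL=S RR=S
cmd 5: advance +9 → t=88, phase=(7,7,19,19) → FL=S FR=S RL=W RR=W
cmd 6: advance +14 → t=102, phase=(21,21,9,9) → FL=W FR=W RL=S RR=S
cmd 7: advance +19 → t=121, phase=(16,16,4,4) → FL=W FR=W RL=S RR=S


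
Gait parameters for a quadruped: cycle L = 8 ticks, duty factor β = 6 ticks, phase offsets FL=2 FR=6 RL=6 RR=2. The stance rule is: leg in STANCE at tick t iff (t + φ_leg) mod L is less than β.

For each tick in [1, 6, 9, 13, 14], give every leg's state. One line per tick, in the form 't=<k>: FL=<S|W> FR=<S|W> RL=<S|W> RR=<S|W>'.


t=1: FL=S FR=W RL=W RR=S
t=6: FL=S FR=S RL=S RR=S
t=9: FL=S FR=W RL=W RR=S
t=13: FL=W FR=S RL=S RR=W
t=14: FL=S FR=S RL=S RR=S

t=1: phase=(3,7,7,3) vs β=6 → FL=S FR=W RL=W RR=S
t=6: phase=(0,4,4,0) vs β=6 → FL=S FR=S RL=S RR=S
t=9: phase=(3,7,7,3) vs β=6 → FL=S FR=W RL=W RR=S
t=13: phase=(7,3,3,7) vs β=6 → FL=W FR=S RL=S RR=W
t=14: phase=(0,4,4,0) vs β=6 → FL=S FR=S RL=S RR=S
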